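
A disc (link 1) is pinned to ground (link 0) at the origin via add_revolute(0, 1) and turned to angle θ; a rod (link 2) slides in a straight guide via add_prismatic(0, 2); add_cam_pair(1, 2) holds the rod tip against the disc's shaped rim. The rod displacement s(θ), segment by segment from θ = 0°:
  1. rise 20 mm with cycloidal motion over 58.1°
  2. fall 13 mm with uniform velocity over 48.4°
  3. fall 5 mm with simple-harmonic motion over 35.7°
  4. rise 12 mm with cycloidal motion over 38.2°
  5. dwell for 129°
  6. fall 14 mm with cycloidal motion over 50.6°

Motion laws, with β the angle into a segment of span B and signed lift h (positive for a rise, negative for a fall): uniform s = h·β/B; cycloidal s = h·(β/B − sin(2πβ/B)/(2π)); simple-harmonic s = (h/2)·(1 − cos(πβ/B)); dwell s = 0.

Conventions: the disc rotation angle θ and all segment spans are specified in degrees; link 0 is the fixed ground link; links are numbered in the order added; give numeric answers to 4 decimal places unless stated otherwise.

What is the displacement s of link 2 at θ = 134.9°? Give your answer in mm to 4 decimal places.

segment 1 (0° to 58.1°, cycloidal, h = 20) is passed completely: s = 0.0000 + (20) = 20.0000
segment 2 (58.1° to 106.5°, uniform, h = -13) is passed completely: s = 20.0000 + (-13) = 7.0000
θ = 134.9° falls in segment 3 (106.5° to 142.2°, simple-harmonic, h = -5): β = 134.9 − 106.5 = 28.4°, B = 35.7°; Δs = -5/2·(1 − cos(π·0.7955)) = -4.5017; s = 7.0000 − 4.5017 = 2.4983

2.4983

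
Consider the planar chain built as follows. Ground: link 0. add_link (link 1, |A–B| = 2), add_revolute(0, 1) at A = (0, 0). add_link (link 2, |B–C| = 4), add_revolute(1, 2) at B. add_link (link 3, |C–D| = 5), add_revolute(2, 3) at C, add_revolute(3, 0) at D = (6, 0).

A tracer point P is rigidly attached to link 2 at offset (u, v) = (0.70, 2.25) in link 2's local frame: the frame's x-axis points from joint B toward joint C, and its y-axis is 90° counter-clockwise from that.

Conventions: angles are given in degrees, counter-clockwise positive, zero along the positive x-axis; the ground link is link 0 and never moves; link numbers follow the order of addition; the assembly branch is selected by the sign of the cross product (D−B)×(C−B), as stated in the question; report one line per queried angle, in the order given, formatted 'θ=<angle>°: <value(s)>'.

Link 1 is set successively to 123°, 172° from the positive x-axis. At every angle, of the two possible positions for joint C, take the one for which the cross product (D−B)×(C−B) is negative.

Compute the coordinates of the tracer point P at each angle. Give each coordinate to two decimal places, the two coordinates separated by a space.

A=(0,0), D=(6.00,0)
θ=123°: B = A + 2.00·(cos123°, sin123°) = (-1.0893, 1.6773)
θ=123°: |BD| = 7.2850
θ=123°: circle(B,4.00) ∩ circle(D,5.00): a=3.0248, h=2.6174
θ=123°:   candidates: C₊=(2.4569,3.5279) cross=19.068; C₋=(1.2516,-1.5661) cross=-19.068
θ=123°:   branch - wants cross < 0 → take C=(1.2516,-1.5661) (cross=-19.068)
θ=123°: ex = (C−B)/|BC| = (0.5852,-0.8109); ey = (0.8109,0.5852)
θ=123°: P = B + 0.70·ex + 2.25·ey = (1.1448,2.4265)
θ=172°: B = A + 2.00·(cos172°, sin172°) = (-1.9805, 0.2783)
θ=172°: |BD| = 7.9854
θ=172°: circle(B,4.00) ∩ circle(D,5.00): a=3.4292, h=2.0593
θ=172°:   candidates: C₊=(1.5183,2.2169) cross=16.445; C₋=(1.3748,-1.8993) cross=-16.445
θ=172°:   branch - wants cross < 0 → take C=(1.3748,-1.8993) (cross=-16.445)
θ=172°: ex = (C−B)/|BC| = (0.8388,-0.5444); ey = (0.5444,0.8388)
θ=172°: P = B + 0.70·ex + 2.25·ey = (-0.1685,1.7846)

θ=123°: 1.14 2.43
θ=172°: -0.17 1.78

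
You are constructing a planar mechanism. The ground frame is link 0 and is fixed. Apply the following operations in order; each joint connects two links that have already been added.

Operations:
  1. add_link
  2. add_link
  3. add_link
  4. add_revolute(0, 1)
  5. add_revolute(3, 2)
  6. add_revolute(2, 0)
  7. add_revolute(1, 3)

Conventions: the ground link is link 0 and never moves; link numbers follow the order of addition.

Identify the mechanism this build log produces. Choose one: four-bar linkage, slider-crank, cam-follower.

links: 4 (incl. ground); joints: 4 revolute, 0 prismatic, 0 higher (cam) pair, forming one closed loop
4 links in a single 4R loop → four-bar linkage

four-bar linkage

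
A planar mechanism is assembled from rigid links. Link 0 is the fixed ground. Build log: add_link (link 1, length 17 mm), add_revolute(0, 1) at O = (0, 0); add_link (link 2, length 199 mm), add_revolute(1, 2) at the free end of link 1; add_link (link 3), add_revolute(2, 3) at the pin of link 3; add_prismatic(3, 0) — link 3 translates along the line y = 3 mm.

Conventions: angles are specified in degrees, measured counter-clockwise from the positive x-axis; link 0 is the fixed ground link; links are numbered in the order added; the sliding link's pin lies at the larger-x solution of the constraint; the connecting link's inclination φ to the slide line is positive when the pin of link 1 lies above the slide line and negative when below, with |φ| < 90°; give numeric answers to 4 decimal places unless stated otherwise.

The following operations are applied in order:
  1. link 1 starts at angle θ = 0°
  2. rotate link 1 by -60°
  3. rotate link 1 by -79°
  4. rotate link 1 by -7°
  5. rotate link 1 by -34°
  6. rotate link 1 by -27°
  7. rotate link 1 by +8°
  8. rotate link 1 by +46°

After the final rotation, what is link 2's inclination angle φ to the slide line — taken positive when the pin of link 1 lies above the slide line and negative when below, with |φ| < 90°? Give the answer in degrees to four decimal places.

geometry: r = 17 mm, L = 199 mm, e = 3 mm; θ starts at 0°
rotate link 1 by -60°: θ ← 0° -60° = -60°
rotate link 1 by -79°: θ ← -60° -79° = -139°
rotate link 1 by -7°: θ ← -139° -7° = -146°
rotate link 1 by -34°: θ ← -146° -34° = -180°
rotate link 1 by -27°: θ ← -180° -27° = -207°
rotate link 1 by +8°: θ ← -207° +8° = -199°
rotate link 1 by +46°: θ ← -199° +46° = -153°
h = r sin θ − e = -7.717838 − 3 = -10.717838
sin φ = h / L = -10.717838 / 199 = -0.05385848
φ = arcsin(-0.05385848) = -3.087358°

-3.0874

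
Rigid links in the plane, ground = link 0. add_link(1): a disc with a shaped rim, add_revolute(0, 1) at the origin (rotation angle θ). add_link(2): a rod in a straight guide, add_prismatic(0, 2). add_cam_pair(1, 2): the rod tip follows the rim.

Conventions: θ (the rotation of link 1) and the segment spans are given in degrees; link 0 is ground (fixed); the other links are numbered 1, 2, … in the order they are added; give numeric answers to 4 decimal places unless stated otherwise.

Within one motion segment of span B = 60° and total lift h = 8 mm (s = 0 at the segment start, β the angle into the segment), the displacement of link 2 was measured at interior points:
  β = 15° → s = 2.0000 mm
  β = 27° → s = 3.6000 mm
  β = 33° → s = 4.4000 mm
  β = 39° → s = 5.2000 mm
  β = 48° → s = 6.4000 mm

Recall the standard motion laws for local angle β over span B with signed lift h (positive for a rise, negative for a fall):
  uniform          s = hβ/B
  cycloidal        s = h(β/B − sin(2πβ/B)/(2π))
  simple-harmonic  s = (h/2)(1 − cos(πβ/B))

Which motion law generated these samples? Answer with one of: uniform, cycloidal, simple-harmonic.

candidates at β/B = r: uniform s = h·r (linear in β); cycloidal s = h·(r − sin(2πr)/(2π)); simple-harmonic s = (h/2)(1 − cos(πr))
β=15°: printed 2.0000 | uniform 2.0000, cycloidal 0.7268, simple-harmonic 1.1716
β=27°: printed 3.6000 | uniform 3.6000, cycloidal 3.2065, simple-harmonic 3.3743
β=33°: printed 4.4000 | uniform 4.4000, cycloidal 4.7935, simple-harmonic 4.6257
β=39°: printed 5.2000 | uniform 5.2000, cycloidal 6.2301, simple-harmonic 5.8160
β=48°: printed 6.4000 | uniform 6.4000, cycloidal 7.6109, simple-harmonic 7.2361
only one law matches every sample → uniform

uniform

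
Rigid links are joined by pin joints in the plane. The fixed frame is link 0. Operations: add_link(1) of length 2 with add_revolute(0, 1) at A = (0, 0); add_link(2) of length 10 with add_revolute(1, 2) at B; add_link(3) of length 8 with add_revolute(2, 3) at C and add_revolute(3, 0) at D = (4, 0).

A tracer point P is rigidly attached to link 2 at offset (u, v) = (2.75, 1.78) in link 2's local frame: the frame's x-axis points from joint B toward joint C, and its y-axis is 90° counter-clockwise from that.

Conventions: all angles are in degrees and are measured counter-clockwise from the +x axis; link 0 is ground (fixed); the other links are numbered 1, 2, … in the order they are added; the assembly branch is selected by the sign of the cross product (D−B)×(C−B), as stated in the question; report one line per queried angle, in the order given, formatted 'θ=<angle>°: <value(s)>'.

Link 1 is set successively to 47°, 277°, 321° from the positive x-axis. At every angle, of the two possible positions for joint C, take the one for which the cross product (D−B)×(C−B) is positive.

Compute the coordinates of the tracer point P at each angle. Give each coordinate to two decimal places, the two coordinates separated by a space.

A=(0,0), D=(4.00,0)
θ=47°: B = A + 2.00·(cos47°, sin47°) = (1.3640, 1.4627)
θ=47°: |BD| = 3.0146
θ=47°: circle(B,10.00) ∩ circle(D,8.00): a=7.4782, h=6.6390
θ=47°:   candidates: C₊=(11.1242,3.6395) cross=20.014; C₋=(4.6817,-7.9709) cross=-20.014
θ=47°:   branch + wants cross > 0 → take C=(11.1242,3.6395) (cross=20.014)
θ=47°: ex = (C−B)/|BC| = (0.9760,0.2177); ey = (-0.2177,0.9760)
θ=47°: P = B + 2.75·ex + 1.78·ey = (3.6606,3.7986)
θ=277°: B = A + 2.00·(cos277°, sin277°) = (0.2437, -1.9851)
θ=277°: |BD| = 4.2485
θ=277°: circle(B,10.00) ∩ circle(D,8.00): a=6.3610, h=7.7161
θ=277°:   candidates: C₊=(2.2625,7.8090) cross=32.782; C₋=(9.4730,-5.8350) cross=-32.782
θ=277°:   branch + wants cross > 0 → take C=(2.2625,7.8090) (cross=32.782)
θ=277°: ex = (C−B)/|BC| = (0.2019,0.9794); ey = (-0.9794,0.2019)
θ=277°: P = B + 2.75·ex + 1.78·ey = (-0.9445,1.0676)
θ=321°: B = A + 2.00·(cos321°, sin321°) = (1.5543, -1.2586)
θ=321°: |BD| = 2.7506
θ=321°: circle(B,10.00) ∩ circle(D,8.00): a=7.9194, h=6.1060
θ=321°:   candidates: C₊=(5.8018,7.7944) cross=16.795; C₋=(11.3900,-3.0640) cross=-16.795
θ=321°:   branch + wants cross > 0 → take C=(5.8018,7.7944) (cross=16.795)
θ=321°: ex = (C−B)/|BC| = (0.4248,0.9053); ey = (-0.9053,0.4248)
θ=321°: P = B + 2.75·ex + 1.78·ey = (1.1109,1.9870)

θ=47°: 3.66 3.80
θ=277°: -0.94 1.07
θ=321°: 1.11 1.99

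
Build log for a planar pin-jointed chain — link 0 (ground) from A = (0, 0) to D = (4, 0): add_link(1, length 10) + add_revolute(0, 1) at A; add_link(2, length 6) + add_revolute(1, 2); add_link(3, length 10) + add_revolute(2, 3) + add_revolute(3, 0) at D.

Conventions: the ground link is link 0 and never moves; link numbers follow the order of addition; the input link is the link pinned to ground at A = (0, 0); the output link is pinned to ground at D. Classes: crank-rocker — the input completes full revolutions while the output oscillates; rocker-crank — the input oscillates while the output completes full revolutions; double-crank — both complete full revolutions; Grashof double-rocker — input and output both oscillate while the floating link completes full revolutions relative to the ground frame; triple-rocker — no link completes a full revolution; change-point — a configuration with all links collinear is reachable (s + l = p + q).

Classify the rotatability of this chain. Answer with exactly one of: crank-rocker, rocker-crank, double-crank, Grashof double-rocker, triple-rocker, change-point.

lengths: ground=4, input=10, coupler=6, output=10
sorted: s=4 (shortest), l=10 (longest), p+q=16
s + l = 14 vs p + q = 16
s + l < p + q (Grashof) with shortest = ground link → double-crank

double-crank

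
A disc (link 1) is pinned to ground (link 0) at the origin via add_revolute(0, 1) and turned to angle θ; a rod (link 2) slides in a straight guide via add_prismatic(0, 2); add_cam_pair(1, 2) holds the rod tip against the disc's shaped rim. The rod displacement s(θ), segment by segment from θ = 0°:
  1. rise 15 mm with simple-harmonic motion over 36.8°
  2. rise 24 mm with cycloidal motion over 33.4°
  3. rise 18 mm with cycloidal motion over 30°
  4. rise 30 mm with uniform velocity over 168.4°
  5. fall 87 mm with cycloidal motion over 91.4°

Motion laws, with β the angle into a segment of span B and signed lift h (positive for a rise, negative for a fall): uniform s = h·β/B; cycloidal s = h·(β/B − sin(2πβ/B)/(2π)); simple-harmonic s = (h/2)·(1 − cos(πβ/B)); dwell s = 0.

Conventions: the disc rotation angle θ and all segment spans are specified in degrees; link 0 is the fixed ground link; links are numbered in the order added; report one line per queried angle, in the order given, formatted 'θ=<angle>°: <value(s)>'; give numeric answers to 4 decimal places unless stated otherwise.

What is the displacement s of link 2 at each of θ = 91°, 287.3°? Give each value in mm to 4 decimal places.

segment 1 (0° to 36.8°, simple-harmonic, h = 15) is passed completely: s = 0.0000 + (15) = 15.0000
segment 2 (36.8° to 70.2°, cycloidal, h = 24) is passed completely: s = 15.0000 + (24) = 39.0000
θ = 91° falls in segment 3 (70.2° to 100.2°, cycloidal, h = 18): β = 91 − 70.2 = 20.8°, B = 30°; Δs = 18·(0.6933 − sin(2π·0.6933)/(2π)) = 15.1651; s = 39.0000 + 15.1651 = 54.1651
segment 3 (70.2° to 100.2°, cycloidal, h = 18) is passed completely: s = 39.0000 + (18) = 57.0000
segment 4 (100.2° to 268.6°, uniform, h = 30) is passed completely: s = 57.0000 + (30) = 87.0000
θ = 287.3° falls in segment 5 (268.6° to 360°, cycloidal, h = -87): β = 287.3 − 268.6 = 18.7°, B = 91.4°; Δs = -87·(0.2046 − sin(2π·0.2046)/(2π)) = -4.5130; s = 87.0000 − 4.5130 = 82.4870

θ=91°: 54.1651
θ=287.3°: 82.4870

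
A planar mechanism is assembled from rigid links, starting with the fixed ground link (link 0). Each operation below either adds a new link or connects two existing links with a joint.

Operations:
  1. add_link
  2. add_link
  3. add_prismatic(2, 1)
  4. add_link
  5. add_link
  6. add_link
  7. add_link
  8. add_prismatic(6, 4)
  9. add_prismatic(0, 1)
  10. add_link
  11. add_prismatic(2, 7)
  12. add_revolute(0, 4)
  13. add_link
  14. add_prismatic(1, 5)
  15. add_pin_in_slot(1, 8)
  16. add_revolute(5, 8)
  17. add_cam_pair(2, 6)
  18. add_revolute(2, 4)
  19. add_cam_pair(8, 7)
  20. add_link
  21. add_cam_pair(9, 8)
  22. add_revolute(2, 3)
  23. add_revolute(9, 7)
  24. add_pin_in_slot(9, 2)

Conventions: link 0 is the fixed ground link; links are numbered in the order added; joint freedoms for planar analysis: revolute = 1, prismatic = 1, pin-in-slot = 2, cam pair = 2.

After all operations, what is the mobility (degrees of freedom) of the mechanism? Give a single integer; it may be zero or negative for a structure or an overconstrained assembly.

(L,J1,J2)=(1,0,0); link0 fixed
link1: (2,0,0)
link2: (3,0,0)
P 2-1 [J1]: (3,1,0)
link3: (4,1,0)
link4: (5,1,0)
link5: (6,1,0)
link6: (7,1,0)
P 6-4 [J1]: (7,2,0)
P 0-1 [J1]: (7,3,0)
link7: (8,3,0)
P 2-7 [J1]: (8,4,0)
R 0-4 [J1]: (8,5,0)
link8: (9,5,0)
P 1-5 [J1]: (9,6,0)
PS 1-8 [J2]: (9,6,1)
R 5-8 [J1]: (9,7,1)
C 2-6 [J2]: (9,7,2)
R 2-4 [J1]: (9,8,2)
C 8-7 [J2]: (9,8,3)
link9: (10,8,3)
C 9-8 [J2]: (10,8,4)
R 2-3 [J1]: (10,9,4)
R 9-7 [J1]: (10,10,4)
PS 9-2 [J2]: (10,10,5)
Grübler: 3·9 − 2·10 − 5 = 2

M = 2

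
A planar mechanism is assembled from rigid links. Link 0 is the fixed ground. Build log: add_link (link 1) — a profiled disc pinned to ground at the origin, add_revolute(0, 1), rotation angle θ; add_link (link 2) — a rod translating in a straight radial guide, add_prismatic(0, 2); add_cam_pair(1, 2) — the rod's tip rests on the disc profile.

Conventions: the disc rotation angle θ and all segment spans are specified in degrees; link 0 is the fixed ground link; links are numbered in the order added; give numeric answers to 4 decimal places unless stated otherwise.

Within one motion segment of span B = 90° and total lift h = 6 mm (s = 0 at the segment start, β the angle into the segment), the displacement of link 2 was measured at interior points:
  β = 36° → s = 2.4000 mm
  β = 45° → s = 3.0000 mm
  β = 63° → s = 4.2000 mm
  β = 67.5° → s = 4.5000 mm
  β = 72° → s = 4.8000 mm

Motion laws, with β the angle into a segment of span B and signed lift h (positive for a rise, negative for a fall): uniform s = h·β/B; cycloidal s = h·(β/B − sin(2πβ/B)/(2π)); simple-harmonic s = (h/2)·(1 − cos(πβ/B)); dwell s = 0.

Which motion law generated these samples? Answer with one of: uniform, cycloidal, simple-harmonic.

candidates at β/B = r: uniform s = h·r (linear in β); cycloidal s = h·(r − sin(2πr)/(2π)); simple-harmonic s = (h/2)(1 − cos(πr))
β=36°: printed 2.4000 | uniform 2.4000, cycloidal 1.8387, simple-harmonic 2.0729
β=45°: printed 3.0000 | uniform 3.0000, cycloidal 3.0000, simple-harmonic 3.0000
β=63°: printed 4.2000 | uniform 4.2000, cycloidal 5.1082, simple-harmonic 4.7634
β=67.5°: printed 4.5000 | uniform 4.5000, cycloidal 5.4549, simple-harmonic 5.1213
β=72°: printed 4.8000 | uniform 4.8000, cycloidal 5.7082, simple-harmonic 5.4271
only one law matches every sample → uniform

uniform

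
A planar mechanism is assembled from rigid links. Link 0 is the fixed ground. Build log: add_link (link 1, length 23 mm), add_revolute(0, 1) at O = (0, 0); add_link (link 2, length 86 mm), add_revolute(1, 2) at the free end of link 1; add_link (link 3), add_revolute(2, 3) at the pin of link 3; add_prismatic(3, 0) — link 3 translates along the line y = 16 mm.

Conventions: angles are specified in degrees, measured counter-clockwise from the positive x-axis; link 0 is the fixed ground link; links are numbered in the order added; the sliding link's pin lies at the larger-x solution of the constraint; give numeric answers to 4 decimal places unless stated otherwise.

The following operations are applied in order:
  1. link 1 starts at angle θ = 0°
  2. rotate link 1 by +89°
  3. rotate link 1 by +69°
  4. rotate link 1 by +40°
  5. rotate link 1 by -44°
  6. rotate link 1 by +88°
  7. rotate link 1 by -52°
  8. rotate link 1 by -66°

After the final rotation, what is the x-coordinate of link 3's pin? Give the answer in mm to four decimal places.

geometry: r = 23 mm, L = 86 mm, e = 16 mm; θ starts at 0°
rotate link 1 by +89°: θ ← 0° +89° = 89°
rotate link 1 by +69°: θ ← 89° +69° = 158°
rotate link 1 by +40°: θ ← 158° +40° = 198°
rotate link 1 by -44°: θ ← 198° -44° = 154°
rotate link 1 by +88°: θ ← 154° +88° = 242°
rotate link 1 by -52°: θ ← 242° -52° = 190°
rotate link 1 by -66°: θ ← 190° -66° = 124°
crank pin P = (r cos θ, r sin θ) = (-12.861437, 19.067864)
h = r sin θ − e = 19.067864 − 16 = 3.067864
x = r cos θ + √(L² − h²) = -12.861437 + 85.945263 = 73.083826

73.0838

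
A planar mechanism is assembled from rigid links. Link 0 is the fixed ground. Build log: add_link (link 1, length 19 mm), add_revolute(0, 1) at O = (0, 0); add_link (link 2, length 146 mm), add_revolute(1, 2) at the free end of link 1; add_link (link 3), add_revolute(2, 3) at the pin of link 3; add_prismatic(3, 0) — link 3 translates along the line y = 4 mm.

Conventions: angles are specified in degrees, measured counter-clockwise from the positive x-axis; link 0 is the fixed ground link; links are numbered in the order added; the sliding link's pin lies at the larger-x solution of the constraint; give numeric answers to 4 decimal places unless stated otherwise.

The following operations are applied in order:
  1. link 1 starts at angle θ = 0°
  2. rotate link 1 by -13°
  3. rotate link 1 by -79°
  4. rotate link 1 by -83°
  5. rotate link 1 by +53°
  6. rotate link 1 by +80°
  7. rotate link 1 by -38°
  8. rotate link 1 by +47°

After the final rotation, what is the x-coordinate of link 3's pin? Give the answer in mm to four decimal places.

geometry: r = 19 mm, L = 146 mm, e = 4 mm; θ starts at 0°
rotate link 1 by -13°: θ ← 0° -13° = -13°
rotate link 1 by -79°: θ ← -13° -79° = -92°
rotate link 1 by -83°: θ ← -92° -83° = -175°
rotate link 1 by +53°: θ ← -175° +53° = -122°
rotate link 1 by +80°: θ ← -122° +80° = -42°
rotate link 1 by -38°: θ ← -42° -38° = -80°
rotate link 1 by +47°: θ ← -80° +47° = -33°
crank pin P = (r cos θ, r sin θ) = (15.934741, -10.348142)
h = r sin θ − e = -10.348142 − 4 = -14.348142
x = r cos θ + √(L² − h²) = 15.934741 + 145.293258 = 161.227999

161.2280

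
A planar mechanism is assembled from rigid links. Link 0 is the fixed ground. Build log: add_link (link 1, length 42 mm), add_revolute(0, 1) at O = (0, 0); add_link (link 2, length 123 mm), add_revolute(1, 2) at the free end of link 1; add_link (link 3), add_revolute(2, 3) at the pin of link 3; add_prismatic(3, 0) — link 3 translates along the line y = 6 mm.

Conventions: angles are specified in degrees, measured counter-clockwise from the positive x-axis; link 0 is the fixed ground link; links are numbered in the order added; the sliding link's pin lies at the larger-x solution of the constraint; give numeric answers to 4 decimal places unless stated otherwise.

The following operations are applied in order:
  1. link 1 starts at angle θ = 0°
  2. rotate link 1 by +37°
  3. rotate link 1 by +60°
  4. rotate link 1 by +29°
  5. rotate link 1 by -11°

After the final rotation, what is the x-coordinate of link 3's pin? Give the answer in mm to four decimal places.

geometry: r = 42 mm, L = 123 mm, e = 6 mm; θ starts at 0°
rotate link 1 by +37°: θ ← 0° +37° = 37°
rotate link 1 by +60°: θ ← 37° +60° = 97°
rotate link 1 by +29°: θ ← 97° +29° = 126°
rotate link 1 by -11°: θ ← 126° -11° = 115°
crank pin P = (r cos θ, r sin θ) = (-17.749967, 38.064927)
h = r sin θ − e = 38.064927 − 6 = 32.064927
x = r cos θ + √(L² − h²) = -17.749967 + 118.746960 = 100.996993

100.9970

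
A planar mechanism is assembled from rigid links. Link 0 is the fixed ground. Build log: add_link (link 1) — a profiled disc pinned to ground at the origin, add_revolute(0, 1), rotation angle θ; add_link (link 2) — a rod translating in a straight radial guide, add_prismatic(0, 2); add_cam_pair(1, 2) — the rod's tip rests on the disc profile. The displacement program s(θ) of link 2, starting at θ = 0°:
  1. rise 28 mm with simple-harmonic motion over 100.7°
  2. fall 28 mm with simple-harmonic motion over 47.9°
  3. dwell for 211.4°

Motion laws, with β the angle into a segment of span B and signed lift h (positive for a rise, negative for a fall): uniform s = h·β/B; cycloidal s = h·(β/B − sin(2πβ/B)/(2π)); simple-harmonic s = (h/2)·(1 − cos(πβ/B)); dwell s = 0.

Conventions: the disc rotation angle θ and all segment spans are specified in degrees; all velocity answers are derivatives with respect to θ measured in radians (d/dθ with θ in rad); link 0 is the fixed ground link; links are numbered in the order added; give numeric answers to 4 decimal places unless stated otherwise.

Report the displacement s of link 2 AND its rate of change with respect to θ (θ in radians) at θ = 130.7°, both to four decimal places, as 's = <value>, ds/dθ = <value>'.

seg 1 [0°–100.7°] simple-harmonic, h=28: full span → s += 28 → s = 28.0000
seg 2 [100.7°–148.6°] simple-harmonic, h=-28: θ=130.7° here. β=30, B=47.9. -28/2·(1 − cos(π·0.6263)) = -19.4105 → s = 8.5895
velocity in seg [100.7°–148.6°] (simple-harmonic), θ in radians: β = 30° = 0.5236 rad, B = 47.9° = 0.8360 rad; ds/dθ = (πh/(2B)) sin(πβ/B) = (π·(-28)/(2·0.8360)) sin(π·0.6263) = -48.522000 mm/rad

s = 8.5895, ds/dθ = -48.5220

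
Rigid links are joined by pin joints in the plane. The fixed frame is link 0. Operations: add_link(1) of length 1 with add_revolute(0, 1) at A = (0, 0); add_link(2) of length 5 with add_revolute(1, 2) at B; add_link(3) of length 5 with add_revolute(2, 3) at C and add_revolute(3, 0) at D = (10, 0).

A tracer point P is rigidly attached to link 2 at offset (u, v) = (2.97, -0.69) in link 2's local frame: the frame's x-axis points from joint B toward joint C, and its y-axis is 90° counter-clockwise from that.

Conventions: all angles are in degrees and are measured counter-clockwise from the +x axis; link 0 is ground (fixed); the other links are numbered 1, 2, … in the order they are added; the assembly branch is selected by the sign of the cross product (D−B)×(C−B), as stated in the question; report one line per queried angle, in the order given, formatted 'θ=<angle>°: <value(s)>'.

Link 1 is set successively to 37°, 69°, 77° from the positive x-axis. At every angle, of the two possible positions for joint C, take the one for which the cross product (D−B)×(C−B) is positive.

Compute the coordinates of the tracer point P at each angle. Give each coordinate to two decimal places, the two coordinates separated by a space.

A=(0,0), D=(10.00,0)
θ=37°: B = A + 1.00·(cos37°, sin37°) = (0.7986, 0.6018)
θ=37°: |BD| = 9.2210
θ=37°: circle(B,5.00) ∩ circle(D,5.00): a=4.6105, h=1.9347
θ=37°:   candidates: C₊=(5.5256,2.2315) cross=17.840; C₋=(5.2730,-1.6297) cross=-17.840
θ=37°:   branch + wants cross > 0 → take C=(5.5256,2.2315) (cross=17.840)
θ=37°: ex = (C−B)/|BC| = (0.9454,0.3259); ey = (-0.3259,0.9454)
θ=37°: P = B + 2.97·ex + -0.69·ey = (3.8313,0.9175)
θ=69°: B = A + 1.00·(cos69°, sin69°) = (0.3584, 0.9336)
θ=69°: |BD| = 9.6867
θ=69°: circle(B,5.00) ∩ circle(D,5.00): a=4.8434, h=1.2417
θ=69°:   candidates: C₊=(5.2989,1.7027) cross=12.028; C₋=(5.0595,-0.7691) cross=-12.028
θ=69°:   branch + wants cross > 0 → take C=(5.2989,1.7027) (cross=12.028)
θ=69°: ex = (C−B)/|BC| = (0.9881,0.1538); ey = (-0.1538,0.9881)
θ=69°: P = B + 2.97·ex + -0.69·ey = (3.3992,0.7087)
θ=77°: B = A + 1.00·(cos77°, sin77°) = (0.2250, 0.9744)
θ=77°: |BD| = 9.8235
θ=77°: circle(B,5.00) ∩ circle(D,5.00): a=4.9117, h=0.9353
θ=77°:   candidates: C₊=(5.2052,1.4179) cross=9.188; C₋=(5.0197,-0.4435) cross=-9.188
θ=77°:   branch + wants cross > 0 → take C=(5.2052,1.4179) (cross=9.188)
θ=77°: ex = (C−B)/|BC| = (0.9961,0.0887); ey = (-0.0887,0.9961)
θ=77°: P = B + 2.97·ex + -0.69·ey = (3.2444,0.5505)

θ=37°: 3.83 0.92
θ=69°: 3.40 0.71
θ=77°: 3.24 0.55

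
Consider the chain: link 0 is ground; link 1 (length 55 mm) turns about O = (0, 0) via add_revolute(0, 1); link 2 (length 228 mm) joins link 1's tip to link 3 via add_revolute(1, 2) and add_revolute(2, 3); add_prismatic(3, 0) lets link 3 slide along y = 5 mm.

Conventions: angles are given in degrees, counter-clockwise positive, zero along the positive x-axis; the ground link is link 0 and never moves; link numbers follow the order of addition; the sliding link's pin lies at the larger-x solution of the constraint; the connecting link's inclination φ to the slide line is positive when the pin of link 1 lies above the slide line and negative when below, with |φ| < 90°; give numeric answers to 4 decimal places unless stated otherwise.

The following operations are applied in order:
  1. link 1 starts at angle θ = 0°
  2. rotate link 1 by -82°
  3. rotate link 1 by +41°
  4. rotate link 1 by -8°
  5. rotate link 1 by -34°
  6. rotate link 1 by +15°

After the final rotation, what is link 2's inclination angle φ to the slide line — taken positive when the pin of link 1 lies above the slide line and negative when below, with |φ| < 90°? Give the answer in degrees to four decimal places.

geometry: r = 55 mm, L = 228 mm, e = 5 mm; θ starts at 0°
rotate link 1 by -82°: θ ← 0° -82° = -82°
rotate link 1 by +41°: θ ← -82° +41° = -41°
rotate link 1 by -8°: θ ← -41° -8° = -49°
rotate link 1 by -34°: θ ← -49° -34° = -83°
rotate link 1 by +15°: θ ← -83° +15° = -68°
h = r sin θ − e = -50.995112 − 5 = -55.995112
sin φ = h / L = -55.995112 / 228 = -0.24559260
φ = arcsin(-0.24559260) = -14.216857°

-14.2169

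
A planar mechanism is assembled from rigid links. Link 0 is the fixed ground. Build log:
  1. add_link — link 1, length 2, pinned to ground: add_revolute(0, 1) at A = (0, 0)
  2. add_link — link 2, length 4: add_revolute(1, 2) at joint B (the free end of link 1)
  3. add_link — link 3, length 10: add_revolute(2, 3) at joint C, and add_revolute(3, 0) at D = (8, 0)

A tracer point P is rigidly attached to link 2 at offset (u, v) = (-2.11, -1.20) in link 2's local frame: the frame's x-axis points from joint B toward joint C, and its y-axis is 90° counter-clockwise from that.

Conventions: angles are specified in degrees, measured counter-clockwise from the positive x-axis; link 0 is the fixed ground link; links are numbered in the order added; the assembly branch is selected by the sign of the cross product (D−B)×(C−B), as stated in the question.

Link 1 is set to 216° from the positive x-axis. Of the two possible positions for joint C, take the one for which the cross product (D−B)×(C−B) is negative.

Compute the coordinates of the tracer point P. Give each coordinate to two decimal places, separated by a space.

A=(0,0), D=(8.00,0)
B = A + 2.00·(cos216°, sin216°) = (-1.6180, -1.1756)
|BD| = 9.6896
circle(B,4.00) ∩ circle(D,10.00): a=0.5103, h=3.9673
  candidates: C₊=(-1.5929,2.8244) cross=38.442; C₋=(-0.6302,-5.0517) cross=-38.442
  branch - wants cross < 0 → take C=(-0.6302,-5.0517) (cross=-38.442)
ex = (C−B)/|BC| = (0.2470,-0.9690); ey = (0.9690,0.2470)
P = B + -2.11·ex + -1.20·ey = (-3.3019,0.5727)

-3.30 0.57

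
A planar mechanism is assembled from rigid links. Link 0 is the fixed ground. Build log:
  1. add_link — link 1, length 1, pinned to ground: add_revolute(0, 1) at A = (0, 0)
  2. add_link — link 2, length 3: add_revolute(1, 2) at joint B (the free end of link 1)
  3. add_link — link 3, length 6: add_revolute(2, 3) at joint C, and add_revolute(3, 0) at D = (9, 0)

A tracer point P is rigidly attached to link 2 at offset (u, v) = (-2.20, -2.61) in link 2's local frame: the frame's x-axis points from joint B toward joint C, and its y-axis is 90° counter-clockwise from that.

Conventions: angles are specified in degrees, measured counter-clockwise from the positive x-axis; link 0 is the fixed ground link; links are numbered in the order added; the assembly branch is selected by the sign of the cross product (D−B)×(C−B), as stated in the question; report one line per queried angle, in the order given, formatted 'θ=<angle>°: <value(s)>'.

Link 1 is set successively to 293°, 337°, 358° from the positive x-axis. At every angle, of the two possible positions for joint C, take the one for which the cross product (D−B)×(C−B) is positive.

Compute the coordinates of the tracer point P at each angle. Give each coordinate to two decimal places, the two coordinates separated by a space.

A=(0,0), D=(9.00,0)
θ=293°: B = A + 1.00·(cos293°, sin293°) = (0.3907, -0.9205)
θ=293°: |BD| = 8.6583
θ=293°: circle(B,3.00) ∩ circle(D,6.00): a=2.7700, h=1.1520
θ=293°:   candidates: C₊=(3.0225,0.5195) cross=9.975; C₋=(3.2675,-1.7715) cross=-9.975
θ=293°:   branch + wants cross > 0 → take C=(3.0225,0.5195) (cross=9.975)
θ=293°: ex = (C−B)/|BC| = (0.8773,0.4800); ey = (-0.4800,0.8773)
θ=293°: P = B + -2.20·ex + -2.61·ey = (-0.2865,-4.2662)
θ=337°: B = A + 1.00·(cos337°, sin337°) = (0.9205, -0.3907)
θ=337°: |BD| = 8.0889
θ=337°: circle(B,3.00) ∩ circle(D,6.00): a=2.3755, h=1.8322
θ=337°:   candidates: C₊=(3.2048,1.5541) cross=14.820; C₋=(3.3818,-2.1060) cross=-14.820
θ=337°:   branch + wants cross > 0 → take C=(3.2048,1.5541) (cross=14.820)
θ=337°: ex = (C−B)/|BC| = (0.7614,0.6483); ey = (-0.6483,0.7614)
θ=337°: P = B + -2.20·ex + -2.61·ey = (0.9374,-3.8042)
θ=358°: B = A + 1.00·(cos358°, sin358°) = (0.9994, -0.0349)
θ=358°: |BD| = 8.0007
θ=358°: circle(B,3.00) ∩ circle(D,6.00): a=2.3130, h=1.9105
θ=358°:   candidates: C₊=(3.3040,1.8857) cross=15.285; C₋=(3.3207,-1.9353) cross=-15.285
θ=358°:   branch + wants cross > 0 → take C=(3.3040,1.8857) (cross=15.285)
θ=358°: ex = (C−B)/|BC| = (0.7682,0.6402); ey = (-0.6402,0.7682)
θ=358°: P = B + -2.20·ex + -2.61·ey = (0.9802,-3.4484)

θ=293°: -0.29 -4.27
θ=337°: 0.94 -3.80
θ=358°: 0.98 -3.45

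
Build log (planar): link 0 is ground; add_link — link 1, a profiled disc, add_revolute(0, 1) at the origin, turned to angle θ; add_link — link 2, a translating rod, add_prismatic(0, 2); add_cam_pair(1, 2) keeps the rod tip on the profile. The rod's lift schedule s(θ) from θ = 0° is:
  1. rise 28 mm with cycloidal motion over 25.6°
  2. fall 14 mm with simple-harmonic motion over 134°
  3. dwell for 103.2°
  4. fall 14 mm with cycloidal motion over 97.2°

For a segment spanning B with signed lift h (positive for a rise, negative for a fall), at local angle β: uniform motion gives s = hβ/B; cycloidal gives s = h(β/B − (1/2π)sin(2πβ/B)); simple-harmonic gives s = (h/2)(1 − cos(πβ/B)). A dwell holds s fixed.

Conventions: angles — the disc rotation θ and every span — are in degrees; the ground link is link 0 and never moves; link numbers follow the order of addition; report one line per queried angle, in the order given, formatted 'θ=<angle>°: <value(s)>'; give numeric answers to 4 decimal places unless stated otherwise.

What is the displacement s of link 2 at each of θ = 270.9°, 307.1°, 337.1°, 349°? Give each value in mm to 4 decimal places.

seg 1 [0°–25.6°] cycloidal, h=28: full span → s += 28 → s = 28.0000
seg 2 [25.6°–159.6°] simple-harmonic, h=-14: full span → s += -14 → s = 14.0000
seg 3 [159.6°–262.8°] dwell: s stays 14.0000
seg 4 [262.8°–360°] cycloidal, h=-14: θ=270.9° here. β=8.1, B=97.2. -14·(0.0833 − sin(2π·0.0833)/(2π)) = -0.0526 → s = 13.9474
seg 4 [262.8°–360°] cycloidal, h=-14: θ=307.1° here. β=44.3, B=97.2. -14·(0.4558 − sin(2π·0.4558)/(2π)) = -5.7693 → s = 8.2307
seg 4 [262.8°–360°] cycloidal, h=-14: θ=337.1° here. β=74.3, B=97.2. -14·(0.7644 − sin(2π·0.7644)/(2π)) = -12.9207 → s = 1.0793
seg 4 [262.8°–360°] cycloidal, h=-14: θ=349° here. β=86.2, B=97.2. -14·(0.8868 − sin(2π·0.8868)/(2π)) = -13.8698 → s = 0.1302

θ=270.9°: 13.9474
θ=307.1°: 8.2307
θ=337.1°: 1.0793
θ=349°: 0.1302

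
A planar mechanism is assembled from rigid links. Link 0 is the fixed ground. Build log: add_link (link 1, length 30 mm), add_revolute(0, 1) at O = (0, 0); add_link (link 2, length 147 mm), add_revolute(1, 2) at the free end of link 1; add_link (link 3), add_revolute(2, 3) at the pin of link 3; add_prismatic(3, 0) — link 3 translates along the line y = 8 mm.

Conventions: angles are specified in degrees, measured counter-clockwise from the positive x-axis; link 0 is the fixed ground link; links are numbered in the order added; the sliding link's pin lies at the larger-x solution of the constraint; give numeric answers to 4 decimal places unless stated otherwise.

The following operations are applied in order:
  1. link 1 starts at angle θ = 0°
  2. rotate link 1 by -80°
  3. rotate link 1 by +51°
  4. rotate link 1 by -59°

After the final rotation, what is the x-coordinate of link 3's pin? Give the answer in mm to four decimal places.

geometry: r = 30 mm, L = 147 mm, e = 8 mm; θ starts at 0°
rotate link 1 by -80°: θ ← 0° -80° = -80°
rotate link 1 by +51°: θ ← -80° +51° = -29°
rotate link 1 by -59°: θ ← -29° -59° = -88°
crank pin P = (r cos θ, r sin θ) = (1.046985, -29.981725)
h = r sin θ − e = -29.981725 − 8 = -37.981725
x = r cos θ + √(L² − h²) = 1.046985 + 142.008410 = 143.055395

143.0554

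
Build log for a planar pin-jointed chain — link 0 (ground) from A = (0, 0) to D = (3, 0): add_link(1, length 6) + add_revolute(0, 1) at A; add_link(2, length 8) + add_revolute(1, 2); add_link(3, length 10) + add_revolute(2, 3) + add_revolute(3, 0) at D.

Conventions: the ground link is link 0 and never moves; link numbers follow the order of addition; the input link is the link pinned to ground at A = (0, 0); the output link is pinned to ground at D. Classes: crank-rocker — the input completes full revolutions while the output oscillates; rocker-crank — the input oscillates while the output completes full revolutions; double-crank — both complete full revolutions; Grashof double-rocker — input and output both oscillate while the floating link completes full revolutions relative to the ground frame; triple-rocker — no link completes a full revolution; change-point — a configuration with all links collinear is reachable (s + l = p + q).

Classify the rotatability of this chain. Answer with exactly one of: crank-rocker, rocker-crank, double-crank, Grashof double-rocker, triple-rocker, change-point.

lengths: ground=3, input=6, coupler=8, output=10
sorted: s=3 (shortest), l=10 (longest), p+q=14
s + l = 13 vs p + q = 14
s + l < p + q (Grashof) with shortest = ground link → double-crank

double-crank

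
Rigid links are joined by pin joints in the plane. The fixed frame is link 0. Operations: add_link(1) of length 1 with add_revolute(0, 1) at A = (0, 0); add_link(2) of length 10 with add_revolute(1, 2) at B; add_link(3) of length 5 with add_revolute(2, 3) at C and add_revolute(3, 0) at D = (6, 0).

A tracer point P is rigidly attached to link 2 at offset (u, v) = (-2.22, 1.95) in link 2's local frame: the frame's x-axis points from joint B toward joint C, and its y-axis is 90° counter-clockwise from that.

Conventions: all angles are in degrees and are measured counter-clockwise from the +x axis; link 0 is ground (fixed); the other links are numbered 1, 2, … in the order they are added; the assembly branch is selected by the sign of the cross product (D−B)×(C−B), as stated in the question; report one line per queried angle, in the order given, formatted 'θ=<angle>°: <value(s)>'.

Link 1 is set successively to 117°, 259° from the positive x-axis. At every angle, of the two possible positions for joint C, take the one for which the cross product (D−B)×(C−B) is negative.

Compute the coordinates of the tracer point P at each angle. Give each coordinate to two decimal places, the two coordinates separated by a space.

A=(0,0), D=(6.00,0)
θ=117°: B = A + 1.00·(cos117°, sin117°) = (-0.4540, 0.8910)
θ=117°: |BD| = 6.5152
θ=117°: circle(B,10.00) ∩ circle(D,5.00): a=9.0134, h=4.3312
θ=117°:   candidates: C₊=(9.0670,3.9488) cross=28.219; C₋=(7.8824,-4.6321) cross=-28.219
θ=117°:   branch - wants cross < 0 → take C=(7.8824,-4.6321) (cross=-28.219)
θ=117°: ex = (C−B)/|BC| = (0.8336,-0.5523); ey = (0.5523,0.8336)
θ=117°: P = B + -2.22·ex + 1.95·ey = (-1.2276,3.7427)
θ=259°: B = A + 1.00·(cos259°, sin259°) = (-0.1908, -0.9816)
θ=259°: |BD| = 6.2682
θ=259°: circle(B,10.00) ∩ circle(D,5.00): a=9.1167, h=4.1092
θ=259°:   candidates: C₊=(8.1699,4.5046) cross=25.757; C₋=(9.4569,-3.6124) cross=-25.757
θ=259°:   branch - wants cross < 0 → take C=(9.4569,-3.6124) (cross=-25.757)
θ=259°: ex = (C−B)/|BC| = (0.9648,-0.2631); ey = (0.2631,0.9648)
θ=259°: P = B + -2.22·ex + 1.95·ey = (-1.8196,1.4837)

θ=117°: -1.23 3.74
θ=259°: -1.82 1.48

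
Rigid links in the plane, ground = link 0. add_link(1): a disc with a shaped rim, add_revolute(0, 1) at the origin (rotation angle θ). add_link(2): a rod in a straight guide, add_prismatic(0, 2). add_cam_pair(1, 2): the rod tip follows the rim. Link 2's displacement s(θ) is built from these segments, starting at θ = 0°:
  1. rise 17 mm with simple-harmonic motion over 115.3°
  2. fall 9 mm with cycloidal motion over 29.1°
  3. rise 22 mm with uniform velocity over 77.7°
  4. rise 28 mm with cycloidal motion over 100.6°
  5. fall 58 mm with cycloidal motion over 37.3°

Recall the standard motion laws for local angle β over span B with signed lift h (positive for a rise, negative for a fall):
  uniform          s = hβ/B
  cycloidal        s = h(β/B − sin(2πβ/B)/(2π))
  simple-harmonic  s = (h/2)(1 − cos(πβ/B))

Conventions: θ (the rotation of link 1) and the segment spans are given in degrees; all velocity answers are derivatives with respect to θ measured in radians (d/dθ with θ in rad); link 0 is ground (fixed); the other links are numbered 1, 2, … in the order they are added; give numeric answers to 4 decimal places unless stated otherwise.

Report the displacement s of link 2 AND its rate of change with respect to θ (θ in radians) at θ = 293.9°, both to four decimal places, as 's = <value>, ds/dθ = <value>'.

segment 1 (0° to 115.3°, simple-harmonic, h = 17) is passed completely: s = 0.0000 + (17) = 17.0000
segment 2 (115.3° to 144.4°, cycloidal, h = -9) is passed completely: s = 17.0000 + (-9) = 8.0000
segment 3 (144.4° to 222.1°, uniform, h = 22) is passed completely: s = 8.0000 + (22) = 30.0000
θ = 293.9° falls in segment 4 (222.1° to 322.7°, cycloidal, h = 28): β = 293.9 − 222.1 = 71.8°, B = 100.6°; Δs = 28·(0.7137 − sin(2π·0.7137)/(2π)) = 24.3251; s = 30.0000 + 24.3251 = 54.3251
velocity in seg [222.1°–322.7°] (cycloidal), θ in radians: β = 71.8° = 1.2531 rad, B = 100.6° = 1.7558 rad; ds/dθ = (h/B)(1 − cos(2πβ/B)) = (28/1.7558)(1 − cos(2π·0.7137)) = 19.551172 mm/rad

s = 54.3251, ds/dθ = 19.5512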